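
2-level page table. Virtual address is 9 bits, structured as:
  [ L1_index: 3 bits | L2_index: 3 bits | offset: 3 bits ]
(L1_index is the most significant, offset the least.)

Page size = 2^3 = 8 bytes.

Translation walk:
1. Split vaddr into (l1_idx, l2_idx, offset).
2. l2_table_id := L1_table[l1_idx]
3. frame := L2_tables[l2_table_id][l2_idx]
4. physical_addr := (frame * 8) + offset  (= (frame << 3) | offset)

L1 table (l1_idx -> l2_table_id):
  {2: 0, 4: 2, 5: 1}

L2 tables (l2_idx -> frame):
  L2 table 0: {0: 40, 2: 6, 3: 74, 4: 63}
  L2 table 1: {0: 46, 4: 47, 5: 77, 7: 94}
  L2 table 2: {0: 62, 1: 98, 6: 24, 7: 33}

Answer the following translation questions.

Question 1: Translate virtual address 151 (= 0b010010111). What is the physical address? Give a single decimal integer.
vaddr = 151 = 0b010010111
Split: l1_idx=2, l2_idx=2, offset=7
L1[2] = 0
L2[0][2] = 6
paddr = 6 * 8 + 7 = 55

Answer: 55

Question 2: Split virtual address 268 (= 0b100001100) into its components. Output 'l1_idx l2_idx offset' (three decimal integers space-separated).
Answer: 4 1 4

Derivation:
vaddr = 268 = 0b100001100
  top 3 bits -> l1_idx = 4
  next 3 bits -> l2_idx = 1
  bottom 3 bits -> offset = 4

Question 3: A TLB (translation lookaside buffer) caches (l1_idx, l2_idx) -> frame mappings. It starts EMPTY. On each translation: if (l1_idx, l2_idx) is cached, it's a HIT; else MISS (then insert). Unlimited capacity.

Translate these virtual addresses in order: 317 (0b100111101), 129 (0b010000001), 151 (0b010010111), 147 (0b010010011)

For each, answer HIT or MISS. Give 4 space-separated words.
Answer: MISS MISS MISS HIT

Derivation:
vaddr=317: (4,7) not in TLB -> MISS, insert
vaddr=129: (2,0) not in TLB -> MISS, insert
vaddr=151: (2,2) not in TLB -> MISS, insert
vaddr=147: (2,2) in TLB -> HIT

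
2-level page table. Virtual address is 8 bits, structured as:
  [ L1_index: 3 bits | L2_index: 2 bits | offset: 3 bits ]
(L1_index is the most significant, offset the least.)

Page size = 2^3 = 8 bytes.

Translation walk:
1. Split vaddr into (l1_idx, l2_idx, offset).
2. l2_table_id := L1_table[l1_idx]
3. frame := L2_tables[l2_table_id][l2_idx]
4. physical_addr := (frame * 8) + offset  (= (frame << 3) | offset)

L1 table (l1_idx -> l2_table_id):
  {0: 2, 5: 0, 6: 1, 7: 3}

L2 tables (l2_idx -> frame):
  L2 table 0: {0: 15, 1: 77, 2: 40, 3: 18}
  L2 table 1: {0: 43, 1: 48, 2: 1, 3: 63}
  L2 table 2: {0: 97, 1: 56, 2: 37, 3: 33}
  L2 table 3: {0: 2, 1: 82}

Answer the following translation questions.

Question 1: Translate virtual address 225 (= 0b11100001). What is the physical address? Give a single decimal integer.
vaddr = 225 = 0b11100001
Split: l1_idx=7, l2_idx=0, offset=1
L1[7] = 3
L2[3][0] = 2
paddr = 2 * 8 + 1 = 17

Answer: 17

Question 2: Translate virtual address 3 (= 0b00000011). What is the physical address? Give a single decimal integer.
Answer: 779

Derivation:
vaddr = 3 = 0b00000011
Split: l1_idx=0, l2_idx=0, offset=3
L1[0] = 2
L2[2][0] = 97
paddr = 97 * 8 + 3 = 779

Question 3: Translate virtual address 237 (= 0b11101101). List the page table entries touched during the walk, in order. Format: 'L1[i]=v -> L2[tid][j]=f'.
Answer: L1[7]=3 -> L2[3][1]=82

Derivation:
vaddr = 237 = 0b11101101
Split: l1_idx=7, l2_idx=1, offset=5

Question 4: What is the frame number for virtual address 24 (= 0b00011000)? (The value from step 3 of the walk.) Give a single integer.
vaddr = 24: l1_idx=0, l2_idx=3
L1[0] = 2; L2[2][3] = 33

Answer: 33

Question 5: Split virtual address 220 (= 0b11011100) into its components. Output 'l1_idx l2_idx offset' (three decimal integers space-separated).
vaddr = 220 = 0b11011100
  top 3 bits -> l1_idx = 6
  next 2 bits -> l2_idx = 3
  bottom 3 bits -> offset = 4

Answer: 6 3 4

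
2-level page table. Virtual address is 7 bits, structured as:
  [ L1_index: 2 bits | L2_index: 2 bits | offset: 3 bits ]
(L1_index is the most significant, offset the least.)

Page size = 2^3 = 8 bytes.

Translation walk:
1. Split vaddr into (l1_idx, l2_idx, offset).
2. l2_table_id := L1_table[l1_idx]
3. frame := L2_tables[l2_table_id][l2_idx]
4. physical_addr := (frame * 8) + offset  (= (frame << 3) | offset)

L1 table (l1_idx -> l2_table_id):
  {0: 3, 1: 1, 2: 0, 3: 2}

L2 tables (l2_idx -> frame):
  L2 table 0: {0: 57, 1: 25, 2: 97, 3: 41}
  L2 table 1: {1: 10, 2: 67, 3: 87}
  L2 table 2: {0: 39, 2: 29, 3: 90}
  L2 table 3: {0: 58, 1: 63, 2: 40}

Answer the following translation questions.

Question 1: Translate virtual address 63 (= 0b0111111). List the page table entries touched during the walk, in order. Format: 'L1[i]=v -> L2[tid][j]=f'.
Answer: L1[1]=1 -> L2[1][3]=87

Derivation:
vaddr = 63 = 0b0111111
Split: l1_idx=1, l2_idx=3, offset=7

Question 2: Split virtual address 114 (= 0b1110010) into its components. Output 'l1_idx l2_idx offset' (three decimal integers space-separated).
vaddr = 114 = 0b1110010
  top 2 bits -> l1_idx = 3
  next 2 bits -> l2_idx = 2
  bottom 3 bits -> offset = 2

Answer: 3 2 2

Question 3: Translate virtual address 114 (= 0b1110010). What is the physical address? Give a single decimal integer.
Answer: 234

Derivation:
vaddr = 114 = 0b1110010
Split: l1_idx=3, l2_idx=2, offset=2
L1[3] = 2
L2[2][2] = 29
paddr = 29 * 8 + 2 = 234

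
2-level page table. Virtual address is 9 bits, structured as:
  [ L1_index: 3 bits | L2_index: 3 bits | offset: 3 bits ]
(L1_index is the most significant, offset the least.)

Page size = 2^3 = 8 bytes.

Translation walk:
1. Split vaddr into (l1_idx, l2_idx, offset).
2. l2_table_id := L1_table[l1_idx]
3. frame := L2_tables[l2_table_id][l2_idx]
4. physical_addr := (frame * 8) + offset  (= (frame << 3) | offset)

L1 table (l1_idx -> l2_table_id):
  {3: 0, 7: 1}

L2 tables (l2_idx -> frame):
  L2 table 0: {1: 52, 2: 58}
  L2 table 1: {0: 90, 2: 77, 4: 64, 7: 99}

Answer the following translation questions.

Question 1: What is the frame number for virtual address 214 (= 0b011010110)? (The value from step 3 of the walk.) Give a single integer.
Answer: 58

Derivation:
vaddr = 214: l1_idx=3, l2_idx=2
L1[3] = 0; L2[0][2] = 58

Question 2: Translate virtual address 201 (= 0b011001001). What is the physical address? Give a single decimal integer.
Answer: 417

Derivation:
vaddr = 201 = 0b011001001
Split: l1_idx=3, l2_idx=1, offset=1
L1[3] = 0
L2[0][1] = 52
paddr = 52 * 8 + 1 = 417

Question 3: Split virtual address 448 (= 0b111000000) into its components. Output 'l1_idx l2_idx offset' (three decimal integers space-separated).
vaddr = 448 = 0b111000000
  top 3 bits -> l1_idx = 7
  next 3 bits -> l2_idx = 0
  bottom 3 bits -> offset = 0

Answer: 7 0 0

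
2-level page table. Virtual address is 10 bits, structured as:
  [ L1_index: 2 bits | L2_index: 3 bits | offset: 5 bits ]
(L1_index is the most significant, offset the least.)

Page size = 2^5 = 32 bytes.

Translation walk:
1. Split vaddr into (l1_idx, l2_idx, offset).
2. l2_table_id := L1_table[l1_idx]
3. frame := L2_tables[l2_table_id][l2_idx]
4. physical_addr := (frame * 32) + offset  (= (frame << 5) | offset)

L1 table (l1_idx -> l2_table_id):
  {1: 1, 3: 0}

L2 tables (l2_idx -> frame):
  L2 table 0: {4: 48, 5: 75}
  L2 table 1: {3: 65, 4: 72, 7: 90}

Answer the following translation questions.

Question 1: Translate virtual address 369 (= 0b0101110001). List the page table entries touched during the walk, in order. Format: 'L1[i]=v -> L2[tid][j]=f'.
Answer: L1[1]=1 -> L2[1][3]=65

Derivation:
vaddr = 369 = 0b0101110001
Split: l1_idx=1, l2_idx=3, offset=17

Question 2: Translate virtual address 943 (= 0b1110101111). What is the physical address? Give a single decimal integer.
Answer: 2415

Derivation:
vaddr = 943 = 0b1110101111
Split: l1_idx=3, l2_idx=5, offset=15
L1[3] = 0
L2[0][5] = 75
paddr = 75 * 32 + 15 = 2415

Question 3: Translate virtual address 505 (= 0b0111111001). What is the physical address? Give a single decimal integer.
Answer: 2905

Derivation:
vaddr = 505 = 0b0111111001
Split: l1_idx=1, l2_idx=7, offset=25
L1[1] = 1
L2[1][7] = 90
paddr = 90 * 32 + 25 = 2905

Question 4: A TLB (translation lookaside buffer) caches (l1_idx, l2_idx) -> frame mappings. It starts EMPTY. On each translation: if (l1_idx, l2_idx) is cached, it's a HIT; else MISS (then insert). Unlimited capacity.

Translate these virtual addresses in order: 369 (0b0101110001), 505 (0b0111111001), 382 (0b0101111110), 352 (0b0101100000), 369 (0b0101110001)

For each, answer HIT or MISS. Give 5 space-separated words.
vaddr=369: (1,3) not in TLB -> MISS, insert
vaddr=505: (1,7) not in TLB -> MISS, insert
vaddr=382: (1,3) in TLB -> HIT
vaddr=352: (1,3) in TLB -> HIT
vaddr=369: (1,3) in TLB -> HIT

Answer: MISS MISS HIT HIT HIT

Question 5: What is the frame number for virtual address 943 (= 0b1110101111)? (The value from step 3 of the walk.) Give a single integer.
Answer: 75

Derivation:
vaddr = 943: l1_idx=3, l2_idx=5
L1[3] = 0; L2[0][5] = 75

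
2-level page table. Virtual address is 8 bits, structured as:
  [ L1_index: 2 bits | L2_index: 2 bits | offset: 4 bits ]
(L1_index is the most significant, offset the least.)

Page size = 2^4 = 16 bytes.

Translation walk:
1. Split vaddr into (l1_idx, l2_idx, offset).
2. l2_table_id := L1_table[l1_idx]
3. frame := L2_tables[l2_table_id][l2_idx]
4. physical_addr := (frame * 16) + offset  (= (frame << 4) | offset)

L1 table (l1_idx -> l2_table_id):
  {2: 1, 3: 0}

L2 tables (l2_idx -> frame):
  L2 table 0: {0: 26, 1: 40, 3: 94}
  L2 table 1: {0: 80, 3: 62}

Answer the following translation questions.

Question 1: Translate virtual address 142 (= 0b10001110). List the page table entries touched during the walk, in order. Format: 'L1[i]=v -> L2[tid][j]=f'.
Answer: L1[2]=1 -> L2[1][0]=80

Derivation:
vaddr = 142 = 0b10001110
Split: l1_idx=2, l2_idx=0, offset=14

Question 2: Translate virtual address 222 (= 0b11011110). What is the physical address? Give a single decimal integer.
vaddr = 222 = 0b11011110
Split: l1_idx=3, l2_idx=1, offset=14
L1[3] = 0
L2[0][1] = 40
paddr = 40 * 16 + 14 = 654

Answer: 654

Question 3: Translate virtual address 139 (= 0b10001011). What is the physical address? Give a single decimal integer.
Answer: 1291

Derivation:
vaddr = 139 = 0b10001011
Split: l1_idx=2, l2_idx=0, offset=11
L1[2] = 1
L2[1][0] = 80
paddr = 80 * 16 + 11 = 1291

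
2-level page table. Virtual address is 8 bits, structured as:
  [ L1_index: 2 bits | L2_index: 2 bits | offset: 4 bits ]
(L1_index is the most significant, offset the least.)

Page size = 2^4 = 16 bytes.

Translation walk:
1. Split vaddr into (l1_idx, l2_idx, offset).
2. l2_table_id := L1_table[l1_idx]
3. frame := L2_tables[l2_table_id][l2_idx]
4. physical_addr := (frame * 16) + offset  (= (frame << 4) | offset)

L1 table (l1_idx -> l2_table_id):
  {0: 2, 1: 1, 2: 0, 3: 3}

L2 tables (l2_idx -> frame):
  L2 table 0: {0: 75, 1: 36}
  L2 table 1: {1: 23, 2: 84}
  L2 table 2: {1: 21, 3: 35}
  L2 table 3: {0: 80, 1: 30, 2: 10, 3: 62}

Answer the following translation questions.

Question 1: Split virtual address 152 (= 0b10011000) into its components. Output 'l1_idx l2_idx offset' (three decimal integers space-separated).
Answer: 2 1 8

Derivation:
vaddr = 152 = 0b10011000
  top 2 bits -> l1_idx = 2
  next 2 bits -> l2_idx = 1
  bottom 4 bits -> offset = 8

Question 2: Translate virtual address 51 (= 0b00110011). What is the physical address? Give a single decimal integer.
Answer: 563

Derivation:
vaddr = 51 = 0b00110011
Split: l1_idx=0, l2_idx=3, offset=3
L1[0] = 2
L2[2][3] = 35
paddr = 35 * 16 + 3 = 563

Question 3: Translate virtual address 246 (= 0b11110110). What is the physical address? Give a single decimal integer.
Answer: 998

Derivation:
vaddr = 246 = 0b11110110
Split: l1_idx=3, l2_idx=3, offset=6
L1[3] = 3
L2[3][3] = 62
paddr = 62 * 16 + 6 = 998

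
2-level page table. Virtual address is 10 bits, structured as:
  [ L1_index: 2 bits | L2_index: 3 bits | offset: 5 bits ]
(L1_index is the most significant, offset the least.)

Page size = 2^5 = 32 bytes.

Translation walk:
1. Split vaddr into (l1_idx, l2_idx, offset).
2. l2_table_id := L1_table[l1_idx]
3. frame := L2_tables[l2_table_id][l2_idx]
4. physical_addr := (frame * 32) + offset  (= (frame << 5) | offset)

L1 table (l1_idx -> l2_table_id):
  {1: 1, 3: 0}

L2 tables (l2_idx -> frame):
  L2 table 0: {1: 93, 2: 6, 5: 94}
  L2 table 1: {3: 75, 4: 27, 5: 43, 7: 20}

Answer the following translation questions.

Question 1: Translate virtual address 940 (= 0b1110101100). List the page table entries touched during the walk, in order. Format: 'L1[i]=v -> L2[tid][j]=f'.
vaddr = 940 = 0b1110101100
Split: l1_idx=3, l2_idx=5, offset=12

Answer: L1[3]=0 -> L2[0][5]=94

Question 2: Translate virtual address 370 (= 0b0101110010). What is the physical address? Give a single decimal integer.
vaddr = 370 = 0b0101110010
Split: l1_idx=1, l2_idx=3, offset=18
L1[1] = 1
L2[1][3] = 75
paddr = 75 * 32 + 18 = 2418

Answer: 2418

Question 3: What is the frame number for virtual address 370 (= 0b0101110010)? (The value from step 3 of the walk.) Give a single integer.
vaddr = 370: l1_idx=1, l2_idx=3
L1[1] = 1; L2[1][3] = 75

Answer: 75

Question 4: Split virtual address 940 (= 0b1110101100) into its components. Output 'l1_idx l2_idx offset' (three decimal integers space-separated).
Answer: 3 5 12

Derivation:
vaddr = 940 = 0b1110101100
  top 2 bits -> l1_idx = 3
  next 3 bits -> l2_idx = 5
  bottom 5 bits -> offset = 12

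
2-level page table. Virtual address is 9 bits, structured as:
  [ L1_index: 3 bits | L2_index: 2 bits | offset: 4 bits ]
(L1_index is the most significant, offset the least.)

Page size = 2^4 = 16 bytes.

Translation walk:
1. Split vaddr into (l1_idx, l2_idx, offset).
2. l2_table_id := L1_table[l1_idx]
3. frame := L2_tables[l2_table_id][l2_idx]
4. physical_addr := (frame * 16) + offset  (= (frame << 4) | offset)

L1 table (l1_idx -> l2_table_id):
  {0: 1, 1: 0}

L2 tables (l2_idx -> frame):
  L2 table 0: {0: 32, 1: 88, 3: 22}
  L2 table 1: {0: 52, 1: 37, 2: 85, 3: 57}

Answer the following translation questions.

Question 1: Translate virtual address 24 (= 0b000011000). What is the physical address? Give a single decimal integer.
vaddr = 24 = 0b000011000
Split: l1_idx=0, l2_idx=1, offset=8
L1[0] = 1
L2[1][1] = 37
paddr = 37 * 16 + 8 = 600

Answer: 600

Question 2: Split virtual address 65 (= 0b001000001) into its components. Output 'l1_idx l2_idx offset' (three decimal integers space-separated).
Answer: 1 0 1

Derivation:
vaddr = 65 = 0b001000001
  top 3 bits -> l1_idx = 1
  next 2 bits -> l2_idx = 0
  bottom 4 bits -> offset = 1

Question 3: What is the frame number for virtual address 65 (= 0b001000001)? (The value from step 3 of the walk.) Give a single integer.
vaddr = 65: l1_idx=1, l2_idx=0
L1[1] = 0; L2[0][0] = 32

Answer: 32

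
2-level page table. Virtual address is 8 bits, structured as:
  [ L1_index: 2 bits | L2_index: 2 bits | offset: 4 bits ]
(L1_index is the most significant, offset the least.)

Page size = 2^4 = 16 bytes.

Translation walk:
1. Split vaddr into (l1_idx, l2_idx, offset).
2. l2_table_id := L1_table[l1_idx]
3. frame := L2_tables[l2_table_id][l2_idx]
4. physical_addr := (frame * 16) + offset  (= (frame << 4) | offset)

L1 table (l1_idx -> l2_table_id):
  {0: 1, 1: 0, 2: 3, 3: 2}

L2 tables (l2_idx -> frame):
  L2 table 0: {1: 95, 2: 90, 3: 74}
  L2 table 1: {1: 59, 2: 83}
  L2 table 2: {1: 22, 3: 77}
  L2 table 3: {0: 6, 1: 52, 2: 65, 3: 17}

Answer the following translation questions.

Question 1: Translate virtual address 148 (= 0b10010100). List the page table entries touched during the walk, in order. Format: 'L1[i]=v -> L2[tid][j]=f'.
vaddr = 148 = 0b10010100
Split: l1_idx=2, l2_idx=1, offset=4

Answer: L1[2]=3 -> L2[3][1]=52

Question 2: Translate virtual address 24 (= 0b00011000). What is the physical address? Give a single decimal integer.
vaddr = 24 = 0b00011000
Split: l1_idx=0, l2_idx=1, offset=8
L1[0] = 1
L2[1][1] = 59
paddr = 59 * 16 + 8 = 952

Answer: 952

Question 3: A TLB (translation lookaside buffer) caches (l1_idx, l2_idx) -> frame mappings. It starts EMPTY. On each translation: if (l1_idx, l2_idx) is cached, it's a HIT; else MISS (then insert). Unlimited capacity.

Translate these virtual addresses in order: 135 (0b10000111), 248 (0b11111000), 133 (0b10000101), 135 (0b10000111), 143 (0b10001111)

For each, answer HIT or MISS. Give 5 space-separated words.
vaddr=135: (2,0) not in TLB -> MISS, insert
vaddr=248: (3,3) not in TLB -> MISS, insert
vaddr=133: (2,0) in TLB -> HIT
vaddr=135: (2,0) in TLB -> HIT
vaddr=143: (2,0) in TLB -> HIT

Answer: MISS MISS HIT HIT HIT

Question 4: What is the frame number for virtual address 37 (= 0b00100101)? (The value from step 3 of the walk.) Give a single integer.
vaddr = 37: l1_idx=0, l2_idx=2
L1[0] = 1; L2[1][2] = 83

Answer: 83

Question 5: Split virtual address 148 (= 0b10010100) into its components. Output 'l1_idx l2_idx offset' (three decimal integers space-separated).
vaddr = 148 = 0b10010100
  top 2 bits -> l1_idx = 2
  next 2 bits -> l2_idx = 1
  bottom 4 bits -> offset = 4

Answer: 2 1 4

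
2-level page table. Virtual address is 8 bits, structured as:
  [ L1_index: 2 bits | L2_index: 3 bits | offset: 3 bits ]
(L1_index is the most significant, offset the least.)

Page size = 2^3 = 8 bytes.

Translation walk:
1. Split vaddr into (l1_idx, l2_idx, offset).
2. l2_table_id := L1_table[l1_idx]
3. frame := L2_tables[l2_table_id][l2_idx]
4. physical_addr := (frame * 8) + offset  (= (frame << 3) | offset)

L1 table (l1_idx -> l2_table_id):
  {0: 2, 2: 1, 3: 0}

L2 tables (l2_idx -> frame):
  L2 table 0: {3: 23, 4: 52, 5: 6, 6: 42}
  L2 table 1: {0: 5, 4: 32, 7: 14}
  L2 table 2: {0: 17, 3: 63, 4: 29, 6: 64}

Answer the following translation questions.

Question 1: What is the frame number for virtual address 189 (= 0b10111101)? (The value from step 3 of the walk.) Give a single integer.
vaddr = 189: l1_idx=2, l2_idx=7
L1[2] = 1; L2[1][7] = 14

Answer: 14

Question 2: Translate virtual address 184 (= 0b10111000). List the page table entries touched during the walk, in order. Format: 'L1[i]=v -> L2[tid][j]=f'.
vaddr = 184 = 0b10111000
Split: l1_idx=2, l2_idx=7, offset=0

Answer: L1[2]=1 -> L2[1][7]=14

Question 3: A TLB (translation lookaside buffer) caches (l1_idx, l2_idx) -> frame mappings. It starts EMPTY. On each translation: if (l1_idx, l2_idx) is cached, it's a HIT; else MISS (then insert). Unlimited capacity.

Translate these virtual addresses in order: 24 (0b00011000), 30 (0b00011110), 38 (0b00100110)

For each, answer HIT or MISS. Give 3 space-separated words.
vaddr=24: (0,3) not in TLB -> MISS, insert
vaddr=30: (0,3) in TLB -> HIT
vaddr=38: (0,4) not in TLB -> MISS, insert

Answer: MISS HIT MISS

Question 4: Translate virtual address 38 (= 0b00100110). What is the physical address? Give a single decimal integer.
vaddr = 38 = 0b00100110
Split: l1_idx=0, l2_idx=4, offset=6
L1[0] = 2
L2[2][4] = 29
paddr = 29 * 8 + 6 = 238

Answer: 238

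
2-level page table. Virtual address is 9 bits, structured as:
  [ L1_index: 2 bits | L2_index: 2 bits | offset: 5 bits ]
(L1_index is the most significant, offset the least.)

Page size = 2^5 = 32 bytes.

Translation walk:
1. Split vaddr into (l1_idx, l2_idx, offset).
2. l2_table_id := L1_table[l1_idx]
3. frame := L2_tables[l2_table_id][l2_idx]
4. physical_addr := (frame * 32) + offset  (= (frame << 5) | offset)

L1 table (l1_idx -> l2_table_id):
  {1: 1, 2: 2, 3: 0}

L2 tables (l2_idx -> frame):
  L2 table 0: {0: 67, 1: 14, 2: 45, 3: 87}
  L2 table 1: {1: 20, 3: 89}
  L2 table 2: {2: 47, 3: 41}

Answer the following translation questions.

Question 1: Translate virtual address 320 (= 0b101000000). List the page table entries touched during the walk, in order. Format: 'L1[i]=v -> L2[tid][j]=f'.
Answer: L1[2]=2 -> L2[2][2]=47

Derivation:
vaddr = 320 = 0b101000000
Split: l1_idx=2, l2_idx=2, offset=0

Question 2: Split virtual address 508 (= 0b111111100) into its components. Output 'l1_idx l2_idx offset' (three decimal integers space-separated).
vaddr = 508 = 0b111111100
  top 2 bits -> l1_idx = 3
  next 2 bits -> l2_idx = 3
  bottom 5 bits -> offset = 28

Answer: 3 3 28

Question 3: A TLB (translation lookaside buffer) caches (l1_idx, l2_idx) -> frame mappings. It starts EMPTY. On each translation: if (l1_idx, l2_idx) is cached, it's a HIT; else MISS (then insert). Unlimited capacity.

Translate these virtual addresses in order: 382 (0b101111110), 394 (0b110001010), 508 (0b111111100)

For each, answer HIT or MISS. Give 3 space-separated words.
vaddr=382: (2,3) not in TLB -> MISS, insert
vaddr=394: (3,0) not in TLB -> MISS, insert
vaddr=508: (3,3) not in TLB -> MISS, insert

Answer: MISS MISS MISS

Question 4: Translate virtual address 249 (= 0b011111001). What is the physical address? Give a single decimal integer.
vaddr = 249 = 0b011111001
Split: l1_idx=1, l2_idx=3, offset=25
L1[1] = 1
L2[1][3] = 89
paddr = 89 * 32 + 25 = 2873

Answer: 2873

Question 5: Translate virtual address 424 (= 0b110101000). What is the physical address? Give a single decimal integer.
vaddr = 424 = 0b110101000
Split: l1_idx=3, l2_idx=1, offset=8
L1[3] = 0
L2[0][1] = 14
paddr = 14 * 32 + 8 = 456

Answer: 456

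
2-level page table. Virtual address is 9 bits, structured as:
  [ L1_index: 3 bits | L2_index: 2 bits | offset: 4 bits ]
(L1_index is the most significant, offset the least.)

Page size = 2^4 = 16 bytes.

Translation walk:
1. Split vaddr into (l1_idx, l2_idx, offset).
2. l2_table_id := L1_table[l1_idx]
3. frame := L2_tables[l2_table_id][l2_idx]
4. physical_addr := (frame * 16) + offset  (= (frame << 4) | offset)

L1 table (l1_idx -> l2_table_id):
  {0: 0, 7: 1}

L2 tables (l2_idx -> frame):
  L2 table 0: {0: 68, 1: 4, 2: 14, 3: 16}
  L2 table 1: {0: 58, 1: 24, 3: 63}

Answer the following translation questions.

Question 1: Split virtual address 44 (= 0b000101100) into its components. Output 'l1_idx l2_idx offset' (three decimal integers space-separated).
vaddr = 44 = 0b000101100
  top 3 bits -> l1_idx = 0
  next 2 bits -> l2_idx = 2
  bottom 4 bits -> offset = 12

Answer: 0 2 12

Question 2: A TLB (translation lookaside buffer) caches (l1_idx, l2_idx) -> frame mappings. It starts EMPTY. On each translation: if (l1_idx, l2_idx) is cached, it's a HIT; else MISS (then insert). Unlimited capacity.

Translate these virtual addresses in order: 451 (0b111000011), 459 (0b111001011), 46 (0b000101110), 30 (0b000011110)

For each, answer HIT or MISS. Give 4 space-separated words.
vaddr=451: (7,0) not in TLB -> MISS, insert
vaddr=459: (7,0) in TLB -> HIT
vaddr=46: (0,2) not in TLB -> MISS, insert
vaddr=30: (0,1) not in TLB -> MISS, insert

Answer: MISS HIT MISS MISS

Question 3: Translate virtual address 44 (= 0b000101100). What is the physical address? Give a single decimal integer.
vaddr = 44 = 0b000101100
Split: l1_idx=0, l2_idx=2, offset=12
L1[0] = 0
L2[0][2] = 14
paddr = 14 * 16 + 12 = 236

Answer: 236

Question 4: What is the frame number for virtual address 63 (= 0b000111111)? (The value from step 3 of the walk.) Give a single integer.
vaddr = 63: l1_idx=0, l2_idx=3
L1[0] = 0; L2[0][3] = 16

Answer: 16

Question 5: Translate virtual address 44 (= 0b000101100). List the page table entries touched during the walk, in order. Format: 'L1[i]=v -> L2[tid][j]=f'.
vaddr = 44 = 0b000101100
Split: l1_idx=0, l2_idx=2, offset=12

Answer: L1[0]=0 -> L2[0][2]=14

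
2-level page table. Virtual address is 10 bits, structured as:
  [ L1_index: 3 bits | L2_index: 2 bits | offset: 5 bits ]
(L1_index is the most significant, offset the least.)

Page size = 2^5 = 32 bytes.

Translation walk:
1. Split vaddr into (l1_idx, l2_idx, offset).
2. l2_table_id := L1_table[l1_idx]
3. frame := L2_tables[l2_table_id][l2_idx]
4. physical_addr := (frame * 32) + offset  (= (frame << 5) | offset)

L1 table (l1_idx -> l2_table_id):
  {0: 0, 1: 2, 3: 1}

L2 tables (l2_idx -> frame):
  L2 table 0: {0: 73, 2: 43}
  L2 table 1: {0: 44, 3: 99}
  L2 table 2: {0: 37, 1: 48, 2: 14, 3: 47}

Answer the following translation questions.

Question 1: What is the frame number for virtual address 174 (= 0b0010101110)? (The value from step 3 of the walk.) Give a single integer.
vaddr = 174: l1_idx=1, l2_idx=1
L1[1] = 2; L2[2][1] = 48

Answer: 48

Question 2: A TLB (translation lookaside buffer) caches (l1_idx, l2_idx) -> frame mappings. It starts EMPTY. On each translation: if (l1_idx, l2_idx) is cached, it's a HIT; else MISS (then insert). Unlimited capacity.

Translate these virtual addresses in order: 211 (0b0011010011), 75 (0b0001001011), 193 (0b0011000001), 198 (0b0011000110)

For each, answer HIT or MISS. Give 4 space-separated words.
vaddr=211: (1,2) not in TLB -> MISS, insert
vaddr=75: (0,2) not in TLB -> MISS, insert
vaddr=193: (1,2) in TLB -> HIT
vaddr=198: (1,2) in TLB -> HIT

Answer: MISS MISS HIT HIT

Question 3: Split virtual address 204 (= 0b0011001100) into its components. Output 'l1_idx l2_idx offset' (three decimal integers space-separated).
vaddr = 204 = 0b0011001100
  top 3 bits -> l1_idx = 1
  next 2 bits -> l2_idx = 2
  bottom 5 bits -> offset = 12

Answer: 1 2 12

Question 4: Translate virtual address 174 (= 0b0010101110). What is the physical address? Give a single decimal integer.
vaddr = 174 = 0b0010101110
Split: l1_idx=1, l2_idx=1, offset=14
L1[1] = 2
L2[2][1] = 48
paddr = 48 * 32 + 14 = 1550

Answer: 1550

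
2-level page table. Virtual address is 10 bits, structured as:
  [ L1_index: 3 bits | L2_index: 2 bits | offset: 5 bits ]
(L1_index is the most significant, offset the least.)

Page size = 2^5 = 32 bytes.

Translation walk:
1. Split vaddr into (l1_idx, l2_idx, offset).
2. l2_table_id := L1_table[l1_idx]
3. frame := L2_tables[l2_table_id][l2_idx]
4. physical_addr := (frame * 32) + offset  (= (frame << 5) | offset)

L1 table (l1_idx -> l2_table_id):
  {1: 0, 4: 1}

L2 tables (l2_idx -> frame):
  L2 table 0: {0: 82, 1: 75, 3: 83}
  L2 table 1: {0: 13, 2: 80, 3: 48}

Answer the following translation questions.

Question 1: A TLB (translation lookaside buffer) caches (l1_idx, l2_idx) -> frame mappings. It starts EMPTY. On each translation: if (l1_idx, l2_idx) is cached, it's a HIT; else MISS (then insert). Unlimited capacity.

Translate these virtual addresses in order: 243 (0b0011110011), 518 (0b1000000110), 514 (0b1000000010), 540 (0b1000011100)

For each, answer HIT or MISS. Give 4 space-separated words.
vaddr=243: (1,3) not in TLB -> MISS, insert
vaddr=518: (4,0) not in TLB -> MISS, insert
vaddr=514: (4,0) in TLB -> HIT
vaddr=540: (4,0) in TLB -> HIT

Answer: MISS MISS HIT HIT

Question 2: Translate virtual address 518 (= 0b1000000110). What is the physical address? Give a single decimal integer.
Answer: 422

Derivation:
vaddr = 518 = 0b1000000110
Split: l1_idx=4, l2_idx=0, offset=6
L1[4] = 1
L2[1][0] = 13
paddr = 13 * 32 + 6 = 422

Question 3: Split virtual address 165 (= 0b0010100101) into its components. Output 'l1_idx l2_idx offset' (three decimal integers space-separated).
vaddr = 165 = 0b0010100101
  top 3 bits -> l1_idx = 1
  next 2 bits -> l2_idx = 1
  bottom 5 bits -> offset = 5

Answer: 1 1 5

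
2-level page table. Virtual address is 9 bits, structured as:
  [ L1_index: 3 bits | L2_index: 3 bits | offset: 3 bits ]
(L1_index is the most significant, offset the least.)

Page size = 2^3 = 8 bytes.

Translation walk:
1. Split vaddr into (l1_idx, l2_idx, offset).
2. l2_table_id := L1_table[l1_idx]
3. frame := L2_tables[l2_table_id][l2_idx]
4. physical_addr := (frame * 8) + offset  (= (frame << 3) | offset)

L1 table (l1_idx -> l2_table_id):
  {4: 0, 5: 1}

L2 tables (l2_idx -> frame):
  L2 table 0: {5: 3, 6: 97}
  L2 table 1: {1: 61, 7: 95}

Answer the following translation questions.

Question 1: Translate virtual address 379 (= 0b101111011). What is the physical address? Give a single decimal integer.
Answer: 763

Derivation:
vaddr = 379 = 0b101111011
Split: l1_idx=5, l2_idx=7, offset=3
L1[5] = 1
L2[1][7] = 95
paddr = 95 * 8 + 3 = 763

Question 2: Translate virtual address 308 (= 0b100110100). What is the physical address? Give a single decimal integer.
Answer: 780

Derivation:
vaddr = 308 = 0b100110100
Split: l1_idx=4, l2_idx=6, offset=4
L1[4] = 0
L2[0][6] = 97
paddr = 97 * 8 + 4 = 780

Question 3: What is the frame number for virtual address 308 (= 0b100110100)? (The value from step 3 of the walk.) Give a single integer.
vaddr = 308: l1_idx=4, l2_idx=6
L1[4] = 0; L2[0][6] = 97

Answer: 97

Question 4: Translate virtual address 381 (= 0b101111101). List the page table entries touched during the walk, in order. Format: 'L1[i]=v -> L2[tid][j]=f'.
Answer: L1[5]=1 -> L2[1][7]=95

Derivation:
vaddr = 381 = 0b101111101
Split: l1_idx=5, l2_idx=7, offset=5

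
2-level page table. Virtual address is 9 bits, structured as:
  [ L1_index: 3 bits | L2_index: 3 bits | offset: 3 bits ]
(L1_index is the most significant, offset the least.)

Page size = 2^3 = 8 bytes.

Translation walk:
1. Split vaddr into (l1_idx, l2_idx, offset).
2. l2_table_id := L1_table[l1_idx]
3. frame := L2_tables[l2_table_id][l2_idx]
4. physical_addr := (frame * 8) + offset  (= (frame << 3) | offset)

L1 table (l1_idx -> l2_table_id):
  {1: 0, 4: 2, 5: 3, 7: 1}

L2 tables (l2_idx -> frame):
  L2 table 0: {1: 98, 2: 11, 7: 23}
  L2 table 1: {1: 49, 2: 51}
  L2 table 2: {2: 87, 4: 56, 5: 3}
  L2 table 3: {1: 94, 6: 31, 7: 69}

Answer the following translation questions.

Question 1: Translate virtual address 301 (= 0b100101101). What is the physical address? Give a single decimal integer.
Answer: 29

Derivation:
vaddr = 301 = 0b100101101
Split: l1_idx=4, l2_idx=5, offset=5
L1[4] = 2
L2[2][5] = 3
paddr = 3 * 8 + 5 = 29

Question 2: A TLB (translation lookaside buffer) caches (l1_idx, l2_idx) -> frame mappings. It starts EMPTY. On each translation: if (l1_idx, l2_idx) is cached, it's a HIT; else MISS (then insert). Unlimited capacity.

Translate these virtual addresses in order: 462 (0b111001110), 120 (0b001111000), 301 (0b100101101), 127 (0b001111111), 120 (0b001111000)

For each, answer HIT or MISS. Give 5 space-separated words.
Answer: MISS MISS MISS HIT HIT

Derivation:
vaddr=462: (7,1) not in TLB -> MISS, insert
vaddr=120: (1,7) not in TLB -> MISS, insert
vaddr=301: (4,5) not in TLB -> MISS, insert
vaddr=127: (1,7) in TLB -> HIT
vaddr=120: (1,7) in TLB -> HIT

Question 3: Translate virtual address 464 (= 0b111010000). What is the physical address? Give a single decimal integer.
vaddr = 464 = 0b111010000
Split: l1_idx=7, l2_idx=2, offset=0
L1[7] = 1
L2[1][2] = 51
paddr = 51 * 8 + 0 = 408

Answer: 408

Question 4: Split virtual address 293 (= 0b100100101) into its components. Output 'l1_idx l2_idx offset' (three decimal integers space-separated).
Answer: 4 4 5

Derivation:
vaddr = 293 = 0b100100101
  top 3 bits -> l1_idx = 4
  next 3 bits -> l2_idx = 4
  bottom 3 bits -> offset = 5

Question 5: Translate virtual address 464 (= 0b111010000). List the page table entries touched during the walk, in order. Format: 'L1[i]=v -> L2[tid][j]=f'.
Answer: L1[7]=1 -> L2[1][2]=51

Derivation:
vaddr = 464 = 0b111010000
Split: l1_idx=7, l2_idx=2, offset=0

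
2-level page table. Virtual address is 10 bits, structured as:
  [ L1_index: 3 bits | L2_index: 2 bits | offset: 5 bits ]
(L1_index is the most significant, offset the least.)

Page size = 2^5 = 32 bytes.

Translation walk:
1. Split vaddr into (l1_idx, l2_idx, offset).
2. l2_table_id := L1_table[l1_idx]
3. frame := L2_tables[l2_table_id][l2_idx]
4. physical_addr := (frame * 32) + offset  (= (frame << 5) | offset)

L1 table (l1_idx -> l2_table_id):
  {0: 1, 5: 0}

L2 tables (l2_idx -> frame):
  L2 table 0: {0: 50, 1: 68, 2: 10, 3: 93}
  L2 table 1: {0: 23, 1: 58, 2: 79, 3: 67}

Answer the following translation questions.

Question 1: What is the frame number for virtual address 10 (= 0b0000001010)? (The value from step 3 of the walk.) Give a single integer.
vaddr = 10: l1_idx=0, l2_idx=0
L1[0] = 1; L2[1][0] = 23

Answer: 23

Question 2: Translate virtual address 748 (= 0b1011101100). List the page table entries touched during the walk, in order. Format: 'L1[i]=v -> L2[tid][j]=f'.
vaddr = 748 = 0b1011101100
Split: l1_idx=5, l2_idx=3, offset=12

Answer: L1[5]=0 -> L2[0][3]=93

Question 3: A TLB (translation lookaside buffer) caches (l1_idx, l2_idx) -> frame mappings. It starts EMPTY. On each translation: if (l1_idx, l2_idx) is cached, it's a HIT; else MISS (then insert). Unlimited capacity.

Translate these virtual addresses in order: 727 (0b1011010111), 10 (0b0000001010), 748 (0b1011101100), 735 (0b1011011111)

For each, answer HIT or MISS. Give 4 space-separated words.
vaddr=727: (5,2) not in TLB -> MISS, insert
vaddr=10: (0,0) not in TLB -> MISS, insert
vaddr=748: (5,3) not in TLB -> MISS, insert
vaddr=735: (5,2) in TLB -> HIT

Answer: MISS MISS MISS HIT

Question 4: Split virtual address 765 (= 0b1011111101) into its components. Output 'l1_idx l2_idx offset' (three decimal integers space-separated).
vaddr = 765 = 0b1011111101
  top 3 bits -> l1_idx = 5
  next 2 bits -> l2_idx = 3
  bottom 5 bits -> offset = 29

Answer: 5 3 29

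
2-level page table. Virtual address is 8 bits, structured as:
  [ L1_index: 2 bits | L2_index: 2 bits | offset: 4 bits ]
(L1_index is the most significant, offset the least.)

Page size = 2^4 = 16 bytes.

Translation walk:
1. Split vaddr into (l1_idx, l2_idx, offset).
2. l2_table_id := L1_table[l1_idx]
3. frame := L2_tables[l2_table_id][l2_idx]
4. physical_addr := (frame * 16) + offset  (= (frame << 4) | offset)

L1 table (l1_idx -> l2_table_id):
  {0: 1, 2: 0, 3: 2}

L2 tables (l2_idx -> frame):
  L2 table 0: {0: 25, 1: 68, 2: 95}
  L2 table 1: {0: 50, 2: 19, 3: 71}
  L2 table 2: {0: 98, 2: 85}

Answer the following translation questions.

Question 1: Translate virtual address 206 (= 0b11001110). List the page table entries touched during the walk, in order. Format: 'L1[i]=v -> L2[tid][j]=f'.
Answer: L1[3]=2 -> L2[2][0]=98

Derivation:
vaddr = 206 = 0b11001110
Split: l1_idx=3, l2_idx=0, offset=14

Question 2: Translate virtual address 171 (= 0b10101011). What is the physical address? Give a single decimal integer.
vaddr = 171 = 0b10101011
Split: l1_idx=2, l2_idx=2, offset=11
L1[2] = 0
L2[0][2] = 95
paddr = 95 * 16 + 11 = 1531

Answer: 1531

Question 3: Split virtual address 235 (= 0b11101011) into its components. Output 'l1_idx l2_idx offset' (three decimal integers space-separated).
Answer: 3 2 11

Derivation:
vaddr = 235 = 0b11101011
  top 2 bits -> l1_idx = 3
  next 2 bits -> l2_idx = 2
  bottom 4 bits -> offset = 11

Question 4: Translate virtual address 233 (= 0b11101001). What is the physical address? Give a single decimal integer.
vaddr = 233 = 0b11101001
Split: l1_idx=3, l2_idx=2, offset=9
L1[3] = 2
L2[2][2] = 85
paddr = 85 * 16 + 9 = 1369

Answer: 1369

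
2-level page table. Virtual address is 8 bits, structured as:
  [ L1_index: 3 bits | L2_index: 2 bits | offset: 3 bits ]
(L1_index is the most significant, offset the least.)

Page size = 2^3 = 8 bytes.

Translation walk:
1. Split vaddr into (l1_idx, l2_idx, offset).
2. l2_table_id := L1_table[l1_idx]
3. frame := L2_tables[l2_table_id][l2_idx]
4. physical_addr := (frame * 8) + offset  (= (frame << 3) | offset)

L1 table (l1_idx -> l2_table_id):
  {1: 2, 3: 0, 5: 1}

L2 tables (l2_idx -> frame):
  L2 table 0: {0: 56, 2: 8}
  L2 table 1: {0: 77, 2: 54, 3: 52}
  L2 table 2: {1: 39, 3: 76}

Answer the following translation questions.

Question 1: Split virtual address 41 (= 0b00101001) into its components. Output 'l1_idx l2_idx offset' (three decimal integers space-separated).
Answer: 1 1 1

Derivation:
vaddr = 41 = 0b00101001
  top 3 bits -> l1_idx = 1
  next 2 bits -> l2_idx = 1
  bottom 3 bits -> offset = 1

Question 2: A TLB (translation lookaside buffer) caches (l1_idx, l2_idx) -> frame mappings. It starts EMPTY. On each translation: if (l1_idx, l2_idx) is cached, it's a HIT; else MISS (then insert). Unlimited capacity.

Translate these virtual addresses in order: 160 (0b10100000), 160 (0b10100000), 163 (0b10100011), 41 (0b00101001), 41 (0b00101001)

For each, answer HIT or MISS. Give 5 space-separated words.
vaddr=160: (5,0) not in TLB -> MISS, insert
vaddr=160: (5,0) in TLB -> HIT
vaddr=163: (5,0) in TLB -> HIT
vaddr=41: (1,1) not in TLB -> MISS, insert
vaddr=41: (1,1) in TLB -> HIT

Answer: MISS HIT HIT MISS HIT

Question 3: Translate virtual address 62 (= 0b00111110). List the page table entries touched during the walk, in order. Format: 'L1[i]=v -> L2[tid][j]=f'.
Answer: L1[1]=2 -> L2[2][3]=76

Derivation:
vaddr = 62 = 0b00111110
Split: l1_idx=1, l2_idx=3, offset=6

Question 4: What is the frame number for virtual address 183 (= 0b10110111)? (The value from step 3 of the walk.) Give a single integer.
Answer: 54

Derivation:
vaddr = 183: l1_idx=5, l2_idx=2
L1[5] = 1; L2[1][2] = 54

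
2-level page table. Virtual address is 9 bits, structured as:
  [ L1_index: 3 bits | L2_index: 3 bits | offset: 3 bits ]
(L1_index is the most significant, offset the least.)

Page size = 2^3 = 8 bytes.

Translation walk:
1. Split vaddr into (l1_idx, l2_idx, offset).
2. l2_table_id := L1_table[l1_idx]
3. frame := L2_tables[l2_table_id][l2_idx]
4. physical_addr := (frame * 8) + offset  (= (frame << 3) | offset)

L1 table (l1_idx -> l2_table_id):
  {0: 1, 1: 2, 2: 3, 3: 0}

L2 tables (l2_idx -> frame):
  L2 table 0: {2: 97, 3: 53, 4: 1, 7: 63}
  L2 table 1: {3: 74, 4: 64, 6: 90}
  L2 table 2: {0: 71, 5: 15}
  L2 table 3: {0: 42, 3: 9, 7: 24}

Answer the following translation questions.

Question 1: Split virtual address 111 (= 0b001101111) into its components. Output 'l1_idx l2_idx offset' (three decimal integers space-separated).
Answer: 1 5 7

Derivation:
vaddr = 111 = 0b001101111
  top 3 bits -> l1_idx = 1
  next 3 bits -> l2_idx = 5
  bottom 3 bits -> offset = 7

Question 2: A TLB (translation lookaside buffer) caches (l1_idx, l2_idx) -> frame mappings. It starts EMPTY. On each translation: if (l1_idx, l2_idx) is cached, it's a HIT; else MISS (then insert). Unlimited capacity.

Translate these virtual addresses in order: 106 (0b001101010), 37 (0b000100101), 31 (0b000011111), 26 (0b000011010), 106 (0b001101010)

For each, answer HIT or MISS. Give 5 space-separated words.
vaddr=106: (1,5) not in TLB -> MISS, insert
vaddr=37: (0,4) not in TLB -> MISS, insert
vaddr=31: (0,3) not in TLB -> MISS, insert
vaddr=26: (0,3) in TLB -> HIT
vaddr=106: (1,5) in TLB -> HIT

Answer: MISS MISS MISS HIT HIT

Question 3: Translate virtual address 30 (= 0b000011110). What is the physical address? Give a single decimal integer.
vaddr = 30 = 0b000011110
Split: l1_idx=0, l2_idx=3, offset=6
L1[0] = 1
L2[1][3] = 74
paddr = 74 * 8 + 6 = 598

Answer: 598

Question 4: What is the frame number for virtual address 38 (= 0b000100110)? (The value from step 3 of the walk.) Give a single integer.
Answer: 64

Derivation:
vaddr = 38: l1_idx=0, l2_idx=4
L1[0] = 1; L2[1][4] = 64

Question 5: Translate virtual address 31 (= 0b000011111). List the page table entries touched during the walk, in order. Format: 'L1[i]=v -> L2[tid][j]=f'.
vaddr = 31 = 0b000011111
Split: l1_idx=0, l2_idx=3, offset=7

Answer: L1[0]=1 -> L2[1][3]=74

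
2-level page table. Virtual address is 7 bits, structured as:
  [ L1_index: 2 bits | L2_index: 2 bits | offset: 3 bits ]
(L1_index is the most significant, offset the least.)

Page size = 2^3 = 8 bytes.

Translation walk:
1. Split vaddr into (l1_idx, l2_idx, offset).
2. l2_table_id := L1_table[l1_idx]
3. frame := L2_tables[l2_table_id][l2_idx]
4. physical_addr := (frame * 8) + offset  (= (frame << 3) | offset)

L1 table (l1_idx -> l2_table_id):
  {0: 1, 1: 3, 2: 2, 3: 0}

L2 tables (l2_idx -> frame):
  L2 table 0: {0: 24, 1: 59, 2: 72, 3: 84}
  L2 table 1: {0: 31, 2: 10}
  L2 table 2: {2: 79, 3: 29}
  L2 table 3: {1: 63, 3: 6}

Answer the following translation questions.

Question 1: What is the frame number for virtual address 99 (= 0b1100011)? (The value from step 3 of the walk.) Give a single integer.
Answer: 24

Derivation:
vaddr = 99: l1_idx=3, l2_idx=0
L1[3] = 0; L2[0][0] = 24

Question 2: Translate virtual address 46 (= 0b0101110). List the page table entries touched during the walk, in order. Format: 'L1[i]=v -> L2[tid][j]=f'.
vaddr = 46 = 0b0101110
Split: l1_idx=1, l2_idx=1, offset=6

Answer: L1[1]=3 -> L2[3][1]=63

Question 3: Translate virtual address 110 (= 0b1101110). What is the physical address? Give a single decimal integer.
vaddr = 110 = 0b1101110
Split: l1_idx=3, l2_idx=1, offset=6
L1[3] = 0
L2[0][1] = 59
paddr = 59 * 8 + 6 = 478

Answer: 478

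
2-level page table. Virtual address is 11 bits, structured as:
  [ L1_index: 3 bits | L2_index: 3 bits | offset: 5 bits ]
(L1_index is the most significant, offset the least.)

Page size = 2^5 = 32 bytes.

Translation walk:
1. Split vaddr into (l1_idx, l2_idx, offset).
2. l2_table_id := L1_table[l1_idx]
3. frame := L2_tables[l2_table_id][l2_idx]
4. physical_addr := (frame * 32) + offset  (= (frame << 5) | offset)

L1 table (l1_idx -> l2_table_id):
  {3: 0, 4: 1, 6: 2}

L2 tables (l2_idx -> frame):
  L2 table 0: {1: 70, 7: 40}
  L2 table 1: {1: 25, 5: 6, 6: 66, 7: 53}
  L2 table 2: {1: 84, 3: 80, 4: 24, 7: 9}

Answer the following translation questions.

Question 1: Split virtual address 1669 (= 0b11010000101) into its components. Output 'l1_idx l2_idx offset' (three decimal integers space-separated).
Answer: 6 4 5

Derivation:
vaddr = 1669 = 0b11010000101
  top 3 bits -> l1_idx = 6
  next 3 bits -> l2_idx = 4
  bottom 5 bits -> offset = 5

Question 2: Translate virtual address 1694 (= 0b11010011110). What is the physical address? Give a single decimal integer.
vaddr = 1694 = 0b11010011110
Split: l1_idx=6, l2_idx=4, offset=30
L1[6] = 2
L2[2][4] = 24
paddr = 24 * 32 + 30 = 798

Answer: 798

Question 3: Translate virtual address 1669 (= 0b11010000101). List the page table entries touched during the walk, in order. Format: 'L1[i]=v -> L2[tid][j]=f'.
Answer: L1[6]=2 -> L2[2][4]=24

Derivation:
vaddr = 1669 = 0b11010000101
Split: l1_idx=6, l2_idx=4, offset=5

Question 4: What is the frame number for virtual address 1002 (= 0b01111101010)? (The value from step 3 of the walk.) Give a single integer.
vaddr = 1002: l1_idx=3, l2_idx=7
L1[3] = 0; L2[0][7] = 40

Answer: 40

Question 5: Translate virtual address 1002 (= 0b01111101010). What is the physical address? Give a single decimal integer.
vaddr = 1002 = 0b01111101010
Split: l1_idx=3, l2_idx=7, offset=10
L1[3] = 0
L2[0][7] = 40
paddr = 40 * 32 + 10 = 1290

Answer: 1290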